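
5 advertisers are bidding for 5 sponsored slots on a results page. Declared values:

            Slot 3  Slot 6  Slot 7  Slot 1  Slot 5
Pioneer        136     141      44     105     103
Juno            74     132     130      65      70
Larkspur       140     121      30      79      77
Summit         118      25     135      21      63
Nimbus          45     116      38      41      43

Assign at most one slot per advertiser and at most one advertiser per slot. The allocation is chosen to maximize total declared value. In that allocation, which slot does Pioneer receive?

Optimal: Pioneer→Slot 1 ($105), Juno→Slot 5 ($70), Larkspur→Slot 3 ($140), Summit→Slot 7 ($135), Nimbus→Slot 6 ($116) — total 105+70+140+135+116 = $566.
Pioneer's own top slot is Slot 6 ($141), but forcing Pioneer→Slot 6 and reassigning the rest optimally gives only $527 — worse by 39.

Pioneer receives Slot 1.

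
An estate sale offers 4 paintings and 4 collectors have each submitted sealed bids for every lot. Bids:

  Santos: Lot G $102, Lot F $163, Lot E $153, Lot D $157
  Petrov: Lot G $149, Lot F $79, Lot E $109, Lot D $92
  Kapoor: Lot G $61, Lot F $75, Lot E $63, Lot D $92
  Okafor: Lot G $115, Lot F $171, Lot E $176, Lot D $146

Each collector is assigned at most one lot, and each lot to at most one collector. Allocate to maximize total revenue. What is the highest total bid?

Maximum total: $580

Treat this as an assignment problem: match each collector to one lot.
Optimal: Santos→Lot F ($163), Petrov→Lot G ($149), Kapoor→Lot D ($92), Okafor→Lot E ($176) — total 163+149+92+176 = $580.
Column-greedy (each lot in turn goes to its best remaining collector) gives $565, worse by 15.
Next-best assignment: Santos→Lot E, Petrov→Lot G, Kapoor→Lot D, Okafor→Lot F = $565.
Swapping Petrov↔Kapoor (Petrov→Lot D $92, Kapoor→Lot G $61) loses 88.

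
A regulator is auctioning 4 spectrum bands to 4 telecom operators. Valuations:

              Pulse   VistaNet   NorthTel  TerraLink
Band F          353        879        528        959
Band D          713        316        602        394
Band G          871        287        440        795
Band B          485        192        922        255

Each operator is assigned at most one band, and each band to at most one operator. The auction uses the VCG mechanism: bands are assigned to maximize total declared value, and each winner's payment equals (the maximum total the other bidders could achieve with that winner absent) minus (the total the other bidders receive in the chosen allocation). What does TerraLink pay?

Efficient allocation: Pulse→Band D ($713M), VistaNet→Band F ($879M), NorthTel→Band B ($922M), TerraLink→Band G ($795M); total welfare W = $3309M.
TerraLink receives Band G at value $795M, so the others get W − 795 = $2514M.
Without TerraLink: best allocation of the remaining 3 bidders over all 4 bands is Pulse→Band G ($871M), VistaNet→Band F ($879M), NorthTel→Band B ($922M), total $2672M.
VCG payment = (others' best without TerraLink) − (others' welfare with TerraLink) = 2672 − 2514 = $158M.

TerraLink pays $158M.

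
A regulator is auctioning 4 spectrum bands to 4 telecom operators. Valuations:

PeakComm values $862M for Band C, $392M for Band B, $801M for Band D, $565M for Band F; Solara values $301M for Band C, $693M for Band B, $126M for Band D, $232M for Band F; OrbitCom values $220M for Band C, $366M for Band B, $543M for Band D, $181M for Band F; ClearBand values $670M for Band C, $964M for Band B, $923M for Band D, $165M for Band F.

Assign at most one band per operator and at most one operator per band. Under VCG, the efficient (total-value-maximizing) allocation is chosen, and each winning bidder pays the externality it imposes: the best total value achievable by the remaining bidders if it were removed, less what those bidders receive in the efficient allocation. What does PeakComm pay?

PeakComm pays $109M.

Efficient allocation: PeakComm→Band C ($862M), Solara→Band B ($693M), OrbitCom→Band F ($181M), ClearBand→Band D ($923M); total welfare W = $2659M.
PeakComm receives Band C at value $862M, so the others get W − 862 = $1797M.
Without PeakComm: best allocation of the remaining 3 bidders over all 4 bands is Solara→Band B ($693M), OrbitCom→Band D ($543M), ClearBand→Band C ($670M), total $1906M.
VCG payment = (others' best without PeakComm) − (others' welfare with PeakComm) = 1906 − 1797 = $109M.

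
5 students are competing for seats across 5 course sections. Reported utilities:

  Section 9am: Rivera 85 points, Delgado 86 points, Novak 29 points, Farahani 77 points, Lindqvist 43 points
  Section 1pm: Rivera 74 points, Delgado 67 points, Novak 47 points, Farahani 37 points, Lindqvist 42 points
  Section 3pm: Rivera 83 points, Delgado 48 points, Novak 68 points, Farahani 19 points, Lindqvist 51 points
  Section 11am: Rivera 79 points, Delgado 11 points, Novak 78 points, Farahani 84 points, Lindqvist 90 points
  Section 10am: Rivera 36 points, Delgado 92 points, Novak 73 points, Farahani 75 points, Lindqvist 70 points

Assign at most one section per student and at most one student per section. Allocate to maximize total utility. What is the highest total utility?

Max total: 401 points

This is the linear assignment problem.
Optimal: Rivera→Section 1pm (74 points), Delgado→Section 10am (92 points), Novak→Section 3pm (68 points), Farahani→Section 9am (77 points), Lindqvist→Section 11am (90 points) — total 74+92+68+77+90 = 401 points.
Row-greedy (each student in turn takes its best remaining section) gives 343 points, worse by 58.
Swapping Novak↔Farahani (Novak→Section 9am 29 points, Farahani→Section 3pm 19 points) loses 97.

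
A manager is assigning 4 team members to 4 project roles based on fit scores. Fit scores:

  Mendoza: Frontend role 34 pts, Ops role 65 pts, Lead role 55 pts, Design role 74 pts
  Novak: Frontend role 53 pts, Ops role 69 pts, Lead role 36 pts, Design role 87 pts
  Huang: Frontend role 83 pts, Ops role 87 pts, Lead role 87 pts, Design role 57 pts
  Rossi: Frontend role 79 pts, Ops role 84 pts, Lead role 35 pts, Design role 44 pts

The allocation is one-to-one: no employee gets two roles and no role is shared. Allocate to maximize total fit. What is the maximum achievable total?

Optimal: Mendoza→Ops role (65 pts), Novak→Design role (87 pts), Huang→Lead role (87 pts), Rossi→Frontend role (79 pts) — total 65+87+87+79 = 318 pts.
Column-greedy (each role in turn goes to its best remaining employee) gives 309 pts, worse by 9.
Next-best assignment: Mendoza→Lead role, Novak→Design role, Huang→Frontend role, Rossi→Ops role = 309 pts.

Max total: 318 pts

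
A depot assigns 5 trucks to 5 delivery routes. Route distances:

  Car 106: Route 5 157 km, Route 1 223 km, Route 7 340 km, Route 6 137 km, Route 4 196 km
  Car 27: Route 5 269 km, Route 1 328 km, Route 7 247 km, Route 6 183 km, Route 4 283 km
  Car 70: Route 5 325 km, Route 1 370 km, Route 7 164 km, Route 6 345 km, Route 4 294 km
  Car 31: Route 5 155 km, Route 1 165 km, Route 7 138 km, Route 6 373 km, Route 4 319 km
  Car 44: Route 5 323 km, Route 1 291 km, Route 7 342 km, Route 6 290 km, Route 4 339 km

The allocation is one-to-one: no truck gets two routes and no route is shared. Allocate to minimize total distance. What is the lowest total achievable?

This is the linear assignment problem.
Optimal: Car 106→Route 4 (196 km), Car 27→Route 6 (183 km), Car 70→Route 7 (164 km), Car 31→Route 5 (155 km), Car 44→Route 1 (291 km) — total 196+183+164+155+291 = 989 km.
Column-greedy (each route in turn goes to its cheapest remaining truck) gives 1064 km, worse by 75.

Min total: 989 km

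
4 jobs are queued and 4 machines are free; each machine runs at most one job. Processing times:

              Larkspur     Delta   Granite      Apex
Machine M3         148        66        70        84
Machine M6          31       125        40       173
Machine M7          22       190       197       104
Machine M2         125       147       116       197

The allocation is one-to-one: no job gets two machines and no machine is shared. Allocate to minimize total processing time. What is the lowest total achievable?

This is the linear assignment problem.
Optimal: Larkspur→Machine M7 (22 min), Delta→Machine M2 (147 min), Granite→Machine M6 (40 min), Apex→Machine M3 (84 min) — total 22+147+40+84 = 293 min.
Row-greedy (each job in turn takes its cheapest remaining machine) gives 325 min, worse by 32.
Next-best assignment: Larkspur→Machine M6, Delta→Machine M3, Granite→Machine M2, Apex→Machine M7 = 317 min.

Min total: 293 min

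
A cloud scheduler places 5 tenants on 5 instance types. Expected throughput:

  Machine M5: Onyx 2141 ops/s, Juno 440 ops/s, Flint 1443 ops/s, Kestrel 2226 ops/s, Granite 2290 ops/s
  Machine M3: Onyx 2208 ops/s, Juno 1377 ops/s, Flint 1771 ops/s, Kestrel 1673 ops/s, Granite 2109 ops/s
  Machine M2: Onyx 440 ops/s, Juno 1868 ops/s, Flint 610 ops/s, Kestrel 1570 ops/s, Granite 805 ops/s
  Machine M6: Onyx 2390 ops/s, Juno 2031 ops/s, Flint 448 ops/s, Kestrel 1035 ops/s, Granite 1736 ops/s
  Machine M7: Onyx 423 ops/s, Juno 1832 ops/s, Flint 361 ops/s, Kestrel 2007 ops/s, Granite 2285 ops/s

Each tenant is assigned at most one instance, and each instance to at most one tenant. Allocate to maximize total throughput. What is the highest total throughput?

Maximum total: 10540 ops/s

Optimal: Onyx→Machine M6 (2390 ops/s), Juno→Machine M2 (1868 ops/s), Flint→Machine M3 (1771 ops/s), Kestrel→Machine M5 (2226 ops/s), Granite→Machine M7 (2285 ops/s) — total 2390+1868+1771+2226+2285 = 10540 ops/s.
Swapping Flint↔Granite (Flint→Machine M7 361 ops/s, Granite→Machine M3 2109 ops/s) loses 1586.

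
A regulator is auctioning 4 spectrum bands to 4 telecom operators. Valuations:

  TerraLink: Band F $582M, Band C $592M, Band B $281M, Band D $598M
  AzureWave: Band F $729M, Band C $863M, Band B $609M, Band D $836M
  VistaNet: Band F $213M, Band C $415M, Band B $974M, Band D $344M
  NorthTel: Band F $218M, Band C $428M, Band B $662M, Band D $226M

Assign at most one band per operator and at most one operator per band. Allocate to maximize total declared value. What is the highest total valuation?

Maximum total: $2820M

Optimal: TerraLink→Band F ($582M), AzureWave→Band D ($836M), VistaNet→Band B ($974M), NorthTel→Band C ($428M) — total 582+836+974+428 = $2820M.
Row-greedy (each operator in turn takes its best remaining band) gives $2653M, worse by 167.
Next-best assignment: TerraLink→Band D, AzureWave→Band F, VistaNet→Band B, NorthTel→Band C = $2729M.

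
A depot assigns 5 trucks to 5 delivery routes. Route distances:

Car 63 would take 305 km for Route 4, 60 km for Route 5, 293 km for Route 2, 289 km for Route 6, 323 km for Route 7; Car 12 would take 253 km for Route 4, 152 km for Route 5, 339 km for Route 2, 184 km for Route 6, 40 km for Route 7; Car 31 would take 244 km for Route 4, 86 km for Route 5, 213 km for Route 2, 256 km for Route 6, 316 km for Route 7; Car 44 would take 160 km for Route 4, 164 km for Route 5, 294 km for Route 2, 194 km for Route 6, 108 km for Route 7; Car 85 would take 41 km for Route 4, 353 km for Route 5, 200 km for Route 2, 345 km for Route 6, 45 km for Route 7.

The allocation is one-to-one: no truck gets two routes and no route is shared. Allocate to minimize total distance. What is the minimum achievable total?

Min total: 548 km

This is a one-to-one assignment (minimum-cost bipartite matching).
Optimal: Car 63→Route 5 (60 km), Car 12→Route 7 (40 km), Car 31→Route 2 (213 km), Car 44→Route 6 (194 km), Car 85→Route 4 (41 km) — total 60+40+213+194+41 = 548 km.
Row-greedy (each truck in turn takes its cheapest remaining route) gives 818 km, worse by 270.
Next-best assignment: Car 63→Route 5, Car 12→Route 6, Car 31→Route 2, Car 44→Route 7, Car 85→Route 4 = 606 km.
Checked against all permutations: 548 km is optimal.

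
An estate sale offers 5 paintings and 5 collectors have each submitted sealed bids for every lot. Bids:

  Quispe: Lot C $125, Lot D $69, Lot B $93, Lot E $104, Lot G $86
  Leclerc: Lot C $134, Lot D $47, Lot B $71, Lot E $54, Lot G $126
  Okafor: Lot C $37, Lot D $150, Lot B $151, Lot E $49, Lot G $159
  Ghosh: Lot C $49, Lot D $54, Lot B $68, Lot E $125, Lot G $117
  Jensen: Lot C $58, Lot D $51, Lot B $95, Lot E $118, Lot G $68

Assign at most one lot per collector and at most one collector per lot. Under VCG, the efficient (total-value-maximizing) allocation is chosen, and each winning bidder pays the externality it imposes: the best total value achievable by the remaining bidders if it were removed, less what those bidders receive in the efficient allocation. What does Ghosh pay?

Efficient allocation: Quispe→Lot C ($125), Leclerc→Lot G ($126), Okafor→Lot D ($150), Ghosh→Lot E ($125), Jensen→Lot B ($95); total welfare W = $621.
Ghosh receives Lot E at value $125, so the others get W − 125 = $496.
Without Ghosh: best allocation of the remaining 4 bidders over all 5 lots is Quispe→Lot C ($125), Leclerc→Lot G ($126), Okafor→Lot B ($151), Jensen→Lot E ($118), total $520.
VCG payment = (others' best without Ghosh) − (others' welfare with Ghosh) = 520 − 496 = $24.

Ghosh pays $24.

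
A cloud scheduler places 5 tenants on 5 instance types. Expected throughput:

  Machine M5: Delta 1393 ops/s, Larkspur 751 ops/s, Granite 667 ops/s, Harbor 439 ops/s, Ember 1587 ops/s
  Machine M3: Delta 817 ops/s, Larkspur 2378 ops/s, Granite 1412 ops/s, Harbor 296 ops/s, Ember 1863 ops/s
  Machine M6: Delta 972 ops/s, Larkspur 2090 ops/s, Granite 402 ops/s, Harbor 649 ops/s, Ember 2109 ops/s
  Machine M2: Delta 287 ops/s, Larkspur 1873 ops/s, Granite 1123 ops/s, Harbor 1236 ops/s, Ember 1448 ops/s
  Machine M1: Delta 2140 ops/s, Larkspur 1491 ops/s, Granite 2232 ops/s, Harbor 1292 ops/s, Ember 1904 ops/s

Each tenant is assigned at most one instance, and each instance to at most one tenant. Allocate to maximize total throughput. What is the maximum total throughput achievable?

Optimal: Delta→Machine M5 (1393 ops/s), Larkspur→Machine M3 (2378 ops/s), Granite→Machine M1 (2232 ops/s), Harbor→Machine M2 (1236 ops/s), Ember→Machine M6 (2109 ops/s) — total 1393+2378+2232+1236+2109 = 9348 ops/s.
Column-greedy (each instance in turn goes to its best remaining tenant) gives 8405 ops/s, worse by 943.

Maximum total: 9348 ops/s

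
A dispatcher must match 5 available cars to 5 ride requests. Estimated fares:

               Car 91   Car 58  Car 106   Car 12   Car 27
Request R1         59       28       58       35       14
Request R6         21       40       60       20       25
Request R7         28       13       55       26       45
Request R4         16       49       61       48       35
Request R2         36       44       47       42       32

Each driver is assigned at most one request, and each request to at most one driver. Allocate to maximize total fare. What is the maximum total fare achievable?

Optimal: Car 91→Request R1 ($59), Car 58→Request R2 ($44), Car 106→Request R6 ($60), Car 12→Request R4 ($48), Car 27→Request R7 ($45) — total 59+44+60+48+45 = $256.
Max-entry greedy (repeatedly take the single best remaining cell) gives $229, worse by 27.
Next-best assignment: Car 91→Request R1, Car 58→Request R4, Car 106→Request R6, Car 12→Request R2, Car 27→Request R7 = $255.

Maximum total: $256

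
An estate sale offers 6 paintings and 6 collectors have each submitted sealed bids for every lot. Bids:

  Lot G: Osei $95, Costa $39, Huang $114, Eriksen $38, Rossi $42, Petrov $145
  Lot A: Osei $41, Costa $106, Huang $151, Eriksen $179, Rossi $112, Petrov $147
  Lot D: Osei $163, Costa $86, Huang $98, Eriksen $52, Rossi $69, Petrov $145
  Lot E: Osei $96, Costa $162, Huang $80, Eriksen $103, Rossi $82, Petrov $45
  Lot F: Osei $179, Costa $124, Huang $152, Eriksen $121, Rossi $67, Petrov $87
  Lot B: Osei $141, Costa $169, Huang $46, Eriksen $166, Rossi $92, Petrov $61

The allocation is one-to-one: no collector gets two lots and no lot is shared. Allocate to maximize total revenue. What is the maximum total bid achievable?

This is a one-to-one assignment (maximum-weight bipartite matching).
Optimal: Osei→Lot D ($163), Costa→Lot E ($162), Huang→Lot F ($152), Eriksen→Lot B ($166), Rossi→Lot A ($112), Petrov→Lot G ($145) — total 163+162+152+166+112+145 = $900.
Max-entry greedy (repeatedly take the single best remaining cell) gives $852, worse by 48.
Next-best assignment: Osei→Lot D, Costa→Lot E, Huang→Lot F, Eriksen→Lot A, Rossi→Lot B, Petrov→Lot G = $893.
Checked against all permutations: $900 is optimal.

Maximum total: $900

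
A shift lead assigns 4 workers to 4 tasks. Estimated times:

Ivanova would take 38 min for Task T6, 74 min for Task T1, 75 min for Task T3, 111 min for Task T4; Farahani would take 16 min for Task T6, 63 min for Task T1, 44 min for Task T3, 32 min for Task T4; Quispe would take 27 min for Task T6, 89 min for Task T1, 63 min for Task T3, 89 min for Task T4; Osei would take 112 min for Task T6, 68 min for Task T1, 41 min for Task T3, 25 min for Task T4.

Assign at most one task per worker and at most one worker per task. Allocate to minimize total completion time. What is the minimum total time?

Minimum total: 170 min

Optimal: Ivanova→Task T1 (74 min), Farahani→Task T3 (44 min), Quispe→Task T6 (27 min), Osei→Task T4 (25 min) — total 74+44+27+25 = 170 min.
Min-entry greedy (repeatedly take the single cheapest remaining cell) gives 178 min, worse by 8.
Every other assignment is strictly worse.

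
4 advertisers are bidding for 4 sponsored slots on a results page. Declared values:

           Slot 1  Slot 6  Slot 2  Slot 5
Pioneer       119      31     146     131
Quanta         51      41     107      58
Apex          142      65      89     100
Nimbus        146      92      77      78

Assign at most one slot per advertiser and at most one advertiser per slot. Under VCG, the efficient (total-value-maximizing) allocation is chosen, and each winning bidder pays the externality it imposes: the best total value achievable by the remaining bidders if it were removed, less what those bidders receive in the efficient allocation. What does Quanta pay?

Quanta pays $27.

Efficient allocation: Pioneer→Slot 5 ($131), Quanta→Slot 2 ($107), Apex→Slot 1 ($142), Nimbus→Slot 6 ($92); total welfare W = $472.
Quanta receives Slot 2 at value $107, so the others get W − 107 = $365.
Without Quanta: best allocation of the remaining 3 bidders over all 4 slots is Pioneer→Slot 2 ($146), Apex→Slot 5 ($100), Nimbus→Slot 1 ($146), total $392.
VCG payment = (others' best without Quanta) − (others' welfare with Quanta) = 392 − 365 = $27.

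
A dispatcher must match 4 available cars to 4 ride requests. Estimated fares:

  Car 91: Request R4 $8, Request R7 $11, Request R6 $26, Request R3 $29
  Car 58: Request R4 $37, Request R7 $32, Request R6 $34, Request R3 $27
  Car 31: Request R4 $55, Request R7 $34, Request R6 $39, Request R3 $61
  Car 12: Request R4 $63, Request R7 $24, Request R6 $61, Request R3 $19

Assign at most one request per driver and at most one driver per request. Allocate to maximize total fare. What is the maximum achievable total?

Optimal: Car 91→Request R6 ($26), Car 58→Request R7 ($32), Car 31→Request R3 ($61), Car 12→Request R4 ($63) — total 26+32+61+63 = $182.
Column-greedy (each request in turn goes to its best remaining driver) gives $160, worse by 22.
Next-best assignment: Car 91→Request R3, Car 58→Request R7, Car 31→Request R4, Car 12→Request R6 = $177.
Swapping Car 12↔Car 58 (Car 12→Request R7 $24, Car 58→Request R4 $37) loses 34.

Max total: $182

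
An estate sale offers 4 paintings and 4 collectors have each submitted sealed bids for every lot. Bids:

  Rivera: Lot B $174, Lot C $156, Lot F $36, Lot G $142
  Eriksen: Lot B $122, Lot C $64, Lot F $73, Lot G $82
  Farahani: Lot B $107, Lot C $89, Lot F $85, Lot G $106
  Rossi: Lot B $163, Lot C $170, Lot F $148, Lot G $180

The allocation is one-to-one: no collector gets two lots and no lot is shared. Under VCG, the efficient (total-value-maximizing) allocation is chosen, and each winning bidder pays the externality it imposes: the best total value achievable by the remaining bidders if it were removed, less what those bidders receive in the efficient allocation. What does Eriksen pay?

Eriksen pays $29.

Efficient allocation: Rivera→Lot C ($156), Eriksen→Lot B ($122), Farahani→Lot F ($85), Rossi→Lot G ($180); total welfare W = $543.
Eriksen receives Lot B at value $122, so the others get W − 122 = $421.
Without Eriksen: best allocation of the remaining 3 bidders over all 4 lots is Rivera→Lot B ($174), Farahani→Lot G ($106), Rossi→Lot C ($170), total $450.
VCG payment = (others' best without Eriksen) − (others' welfare with Eriksen) = 450 − 421 = $29.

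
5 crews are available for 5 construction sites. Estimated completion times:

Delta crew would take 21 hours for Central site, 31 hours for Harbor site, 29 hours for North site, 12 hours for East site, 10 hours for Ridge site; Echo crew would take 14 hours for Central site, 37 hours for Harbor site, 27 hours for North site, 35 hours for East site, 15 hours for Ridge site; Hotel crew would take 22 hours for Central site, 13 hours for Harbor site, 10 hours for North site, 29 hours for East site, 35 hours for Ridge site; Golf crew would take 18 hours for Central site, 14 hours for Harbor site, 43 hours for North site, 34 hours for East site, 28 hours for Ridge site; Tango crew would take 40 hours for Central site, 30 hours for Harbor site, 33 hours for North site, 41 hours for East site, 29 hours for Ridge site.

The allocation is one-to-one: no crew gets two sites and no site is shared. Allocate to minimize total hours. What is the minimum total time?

This is the linear assignment problem.
Optimal: Delta crew→East site (12 hours), Echo crew→Central site (14 hours), Hotel crew→North site (10 hours), Golf crew→Harbor site (14 hours), Tango crew→Ridge site (29 hours) — total 12+14+10+14+29 = 79 hours.
Row-greedy (each crew in turn takes its cheapest remaining site) gives 89 hours, worse by 10.
Swapping Delta crew↔Hotel crew (Delta crew→North site 29 hours, Hotel crew→East site 29 hours) adds 36.

Min total: 79 hours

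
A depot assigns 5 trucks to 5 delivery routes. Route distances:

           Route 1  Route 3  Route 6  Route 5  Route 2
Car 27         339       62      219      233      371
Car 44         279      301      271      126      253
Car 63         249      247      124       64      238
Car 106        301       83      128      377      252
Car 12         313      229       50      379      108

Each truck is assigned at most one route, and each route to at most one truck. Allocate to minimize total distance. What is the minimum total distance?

Optimal: Car 27→Route 3 (62 km), Car 44→Route 1 (279 km), Car 63→Route 5 (64 km), Car 106→Route 6 (128 km), Car 12→Route 2 (108 km) — total 62+279+64+128+108 = 641 km.
Column-greedy (each route in turn goes to its cheapest remaining truck) gives 739 km, worse by 98.

Min total: 641 km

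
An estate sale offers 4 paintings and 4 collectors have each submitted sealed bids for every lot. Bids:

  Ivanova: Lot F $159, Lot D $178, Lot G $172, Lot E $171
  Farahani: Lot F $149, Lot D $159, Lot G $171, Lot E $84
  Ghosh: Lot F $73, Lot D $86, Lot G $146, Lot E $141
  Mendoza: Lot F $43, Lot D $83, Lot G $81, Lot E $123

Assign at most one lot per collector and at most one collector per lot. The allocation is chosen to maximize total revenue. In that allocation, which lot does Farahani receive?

Optimal: Ivanova→Lot D ($178), Farahani→Lot F ($149), Ghosh→Lot G ($146), Mendoza→Lot E ($123) — total 178+149+146+123 = $596.
Column-greedy (each lot in turn goes to its best remaining collector) gives $587, worse by 9.
Next-best assignment: Ivanova→Lot F, Farahani→Lot D, Ghosh→Lot G, Mendoza→Lot E = $587.
No other one-to-one assignment exceeds $596.
Farahani's own top lot is Lot G ($171), but forcing Farahani→Lot G and reassigning the rest optimally gives only $554 — worse by 42.

Farahani receives Lot F.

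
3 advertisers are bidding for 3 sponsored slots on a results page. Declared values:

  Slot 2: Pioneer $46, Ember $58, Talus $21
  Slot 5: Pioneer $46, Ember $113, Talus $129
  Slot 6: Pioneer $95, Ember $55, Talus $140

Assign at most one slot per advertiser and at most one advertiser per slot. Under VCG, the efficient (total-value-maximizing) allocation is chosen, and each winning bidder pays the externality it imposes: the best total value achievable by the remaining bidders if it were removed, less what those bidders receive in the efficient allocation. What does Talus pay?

Efficient allocation: Pioneer→Slot 2 ($46), Ember→Slot 5 ($113), Talus→Slot 6 ($140); total welfare W = $299.
Talus receives Slot 6 at value $140, so the others get W − 140 = $159.
Without Talus: best allocation of the remaining 2 bidders over all 3 slots is Pioneer→Slot 6 ($95), Ember→Slot 5 ($113), total $208.
VCG payment = (others' best without Talus) − (others' welfare with Talus) = 208 − 159 = $49.

Talus pays $49.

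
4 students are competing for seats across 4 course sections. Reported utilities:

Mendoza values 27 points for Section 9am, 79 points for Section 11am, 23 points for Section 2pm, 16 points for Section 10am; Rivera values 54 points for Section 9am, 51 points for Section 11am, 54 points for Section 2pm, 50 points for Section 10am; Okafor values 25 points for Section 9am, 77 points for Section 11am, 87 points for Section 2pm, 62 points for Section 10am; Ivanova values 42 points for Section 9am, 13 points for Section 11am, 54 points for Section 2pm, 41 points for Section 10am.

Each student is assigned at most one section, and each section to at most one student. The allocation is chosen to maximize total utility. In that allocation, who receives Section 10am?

Ivanova receives Section 10am.

Optimal: Mendoza→Section 11am (79 points), Rivera→Section 9am (54 points), Okafor→Section 2pm (87 points), Ivanova→Section 10am (41 points) — total 79+54+87+41 = 261 points.
Swapping Okafor↔Rivera (Okafor→Section 9am 25 points, Rivera→Section 2pm 54 points) loses 62.
Ivanova's own top section is Section 2pm (54 points), but forcing Ivanova→Section 2pm and reassigning the rest optimally gives only 249 points — worse by 12.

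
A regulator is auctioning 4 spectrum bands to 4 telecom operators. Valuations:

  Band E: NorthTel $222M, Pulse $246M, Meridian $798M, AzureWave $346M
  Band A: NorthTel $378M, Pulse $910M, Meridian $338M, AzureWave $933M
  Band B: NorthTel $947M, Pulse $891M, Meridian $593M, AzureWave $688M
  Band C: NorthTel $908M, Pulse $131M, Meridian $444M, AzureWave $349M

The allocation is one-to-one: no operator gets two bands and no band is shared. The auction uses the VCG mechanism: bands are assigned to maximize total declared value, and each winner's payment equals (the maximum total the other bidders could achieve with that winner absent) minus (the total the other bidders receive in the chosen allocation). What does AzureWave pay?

AzureWave pays $58M.

Efficient allocation: NorthTel→Band C ($908M), Pulse→Band B ($891M), Meridian→Band E ($798M), AzureWave→Band A ($933M); total welfare W = $3530M.
AzureWave receives Band A at value $933M, so the others get W − 933 = $2597M.
Without AzureWave: best allocation of the remaining 3 bidders over all 4 bands is NorthTel→Band B ($947M), Pulse→Band A ($910M), Meridian→Band E ($798M), total $2655M.
VCG payment = (others' best without AzureWave) − (others' welfare with AzureWave) = 2655 − 2597 = $58M.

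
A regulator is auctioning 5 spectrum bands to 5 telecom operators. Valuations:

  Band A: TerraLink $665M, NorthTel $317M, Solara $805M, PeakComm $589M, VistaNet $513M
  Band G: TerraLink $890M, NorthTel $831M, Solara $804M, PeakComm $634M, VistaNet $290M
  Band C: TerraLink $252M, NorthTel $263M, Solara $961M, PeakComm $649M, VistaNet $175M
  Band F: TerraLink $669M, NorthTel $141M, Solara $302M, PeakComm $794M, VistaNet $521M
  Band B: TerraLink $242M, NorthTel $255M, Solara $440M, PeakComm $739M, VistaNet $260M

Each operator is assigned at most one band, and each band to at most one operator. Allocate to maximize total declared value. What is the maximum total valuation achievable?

Max total: $3717M

Optimal: TerraLink→Band A ($665M), NorthTel→Band G ($831M), Solara→Band C ($961M), PeakComm→Band B ($739M), VistaNet→Band F ($521M) — total 665+831+961+739+521 = $3717M.
Max-entry greedy (repeatedly take the single best remaining cell) gives $3413M, worse by 304.
Next-best assignment: TerraLink→Band F, NorthTel→Band G, Solara→Band C, PeakComm→Band B, VistaNet→Band A = $3713M.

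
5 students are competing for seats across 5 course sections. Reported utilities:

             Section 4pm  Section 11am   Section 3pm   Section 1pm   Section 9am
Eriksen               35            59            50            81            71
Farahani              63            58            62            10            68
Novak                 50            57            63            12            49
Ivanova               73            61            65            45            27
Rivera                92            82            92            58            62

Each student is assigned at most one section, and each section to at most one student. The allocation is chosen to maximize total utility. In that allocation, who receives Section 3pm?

Rivera receives Section 3pm.

Optimal: Eriksen→Section 1pm (81 points), Farahani→Section 9am (68 points), Novak→Section 11am (57 points), Ivanova→Section 4pm (73 points), Rivera→Section 3pm (92 points) — total 81+68+57+73+92 = 371 points.
Column-greedy (each section in turn goes to its best remaining student) gives 365 points, worse by 6.
Next-best assignment: Eriksen→Section 1pm, Farahani→Section 9am, Novak→Section 3pm, Ivanova→Section 4pm, Rivera→Section 11am = 367 points.
Swapping Rivera↔Farahani (Rivera→Section 9am 62 points, Farahani→Section 3pm 62 points) loses 36.
No other one-to-one assignment exceeds 371 points.
Rivera's own top section is Section 4pm (92 points), but forcing Rivera→Section 4pm and reassigning the rest optimally gives only 365 points — worse by 6.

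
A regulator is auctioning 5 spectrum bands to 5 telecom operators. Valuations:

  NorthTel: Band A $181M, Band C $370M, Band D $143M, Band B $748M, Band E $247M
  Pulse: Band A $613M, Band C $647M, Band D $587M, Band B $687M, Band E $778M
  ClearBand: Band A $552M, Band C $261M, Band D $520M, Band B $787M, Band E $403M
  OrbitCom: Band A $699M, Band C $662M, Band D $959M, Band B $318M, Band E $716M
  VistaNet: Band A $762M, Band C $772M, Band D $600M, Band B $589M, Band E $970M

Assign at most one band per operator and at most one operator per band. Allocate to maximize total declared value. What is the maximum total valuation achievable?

Optimal: NorthTel→Band B ($748M), Pulse→Band C ($647M), ClearBand→Band A ($552M), OrbitCom→Band D ($959M), VistaNet→Band E ($970M) — total 748+647+552+959+970 = $3876M.
Column-greedy (each band in turn goes to its best remaining operator) gives $3045M, worse by 831.
Every other assignment is strictly worse.

Maximum total: $3876M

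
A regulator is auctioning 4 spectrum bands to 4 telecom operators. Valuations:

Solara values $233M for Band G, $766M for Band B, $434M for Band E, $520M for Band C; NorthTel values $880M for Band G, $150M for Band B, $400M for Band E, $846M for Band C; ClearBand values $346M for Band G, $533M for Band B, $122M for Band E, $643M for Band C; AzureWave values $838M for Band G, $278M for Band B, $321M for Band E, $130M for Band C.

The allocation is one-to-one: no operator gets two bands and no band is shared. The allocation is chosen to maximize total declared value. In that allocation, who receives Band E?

Optimal: Solara→Band E ($434M), NorthTel→Band C ($846M), ClearBand→Band B ($533M), AzureWave→Band G ($838M) — total 434+846+533+838 = $2651M.
Swapping NorthTel↔Solara (NorthTel→Band E $400M, Solara→Band C $520M) loses 360.
Solara's own top band is Band B ($766M), but forcing Solara→Band B and reassigning the rest optimally gives only $2647M — worse by 4.

Solara receives Band E.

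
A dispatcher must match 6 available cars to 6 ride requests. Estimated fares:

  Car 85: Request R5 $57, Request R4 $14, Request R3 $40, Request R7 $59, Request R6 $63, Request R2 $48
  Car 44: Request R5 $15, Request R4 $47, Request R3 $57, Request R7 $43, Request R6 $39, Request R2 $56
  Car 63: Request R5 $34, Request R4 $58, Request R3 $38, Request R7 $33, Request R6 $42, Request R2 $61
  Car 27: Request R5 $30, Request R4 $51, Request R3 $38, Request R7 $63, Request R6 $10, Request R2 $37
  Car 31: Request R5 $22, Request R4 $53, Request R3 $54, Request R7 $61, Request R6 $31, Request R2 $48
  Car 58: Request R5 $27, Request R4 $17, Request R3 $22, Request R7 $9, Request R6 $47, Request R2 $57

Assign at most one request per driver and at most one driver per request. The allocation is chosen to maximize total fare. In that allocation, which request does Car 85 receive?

Car 85 receives Request R5.

This is the linear assignment problem.
Optimal: Car 85→Request R5 ($57), Car 44→Request R3 ($57), Car 63→Request R2 ($61), Car 27→Request R7 ($63), Car 31→Request R4 ($53), Car 58→Request R6 ($47) — total 57+57+61+63+53+47 = $338.
Max-entry greedy (repeatedly take the single best remaining cell) gives $324, worse by 14.
Next-best assignment: Car 85→Request R5, Car 44→Request R2, Car 63→Request R4, Car 27→Request R7, Car 31→Request R3, Car 58→Request R6 = $335.
No other one-to-one assignment exceeds $338.
Car 85's own top request is Request R6 ($63), but forcing Car 85→Request R6 and reassigning the rest optimally gives only $327 — worse by 11.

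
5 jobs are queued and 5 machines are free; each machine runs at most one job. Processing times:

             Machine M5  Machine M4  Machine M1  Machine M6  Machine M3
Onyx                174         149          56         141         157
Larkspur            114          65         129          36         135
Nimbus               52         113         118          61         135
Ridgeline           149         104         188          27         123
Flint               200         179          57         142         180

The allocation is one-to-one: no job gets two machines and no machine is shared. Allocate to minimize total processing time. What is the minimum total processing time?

Optimal: Onyx→Machine M3 (157 min), Larkspur→Machine M4 (65 min), Nimbus→Machine M5 (52 min), Ridgeline→Machine M6 (27 min), Flint→Machine M1 (57 min) — total 157+65+52+27+57 = 358 min.
Row-greedy (each job in turn takes its cheapest remaining machine) gives 428 min, worse by 70.
Swapping Nimbus↔Larkspur (Nimbus→Machine M4 113 min, Larkspur→Machine M5 114 min) adds 110.

Min total: 358 min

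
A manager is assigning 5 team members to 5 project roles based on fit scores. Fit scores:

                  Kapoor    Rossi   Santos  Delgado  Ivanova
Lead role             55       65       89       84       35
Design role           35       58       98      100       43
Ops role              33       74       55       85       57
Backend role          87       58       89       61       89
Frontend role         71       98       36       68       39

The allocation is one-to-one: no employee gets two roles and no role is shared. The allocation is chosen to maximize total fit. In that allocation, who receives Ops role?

This is a one-to-one assignment (maximum-weight bipartite matching).
Optimal: Kapoor→Backend role (87 pts), Rossi→Frontend role (98 pts), Santos→Lead role (89 pts), Delgado→Design role (100 pts), Ivanova→Ops role (57 pts) — total 87+98+89+100+57 = 431 pts.
Row-greedy (each employee in turn takes its best remaining role) gives 403 pts, worse by 28.
Next-best assignment: Kapoor→Lead role, Rossi→Frontend role, Santos→Design role, Delgado→Ops role, Ivanova→Backend role = 425 pts.
Swapping Santos↔Kapoor (Santos→Backend role 89 pts, Kapoor→Lead role 55 pts) loses 32.
Ivanova's own top role is Backend role (89 pts), but forcing Ivanova→Backend role and reassigning the rest optimally gives only 425 pts — worse by 6.

Ivanova receives Ops role.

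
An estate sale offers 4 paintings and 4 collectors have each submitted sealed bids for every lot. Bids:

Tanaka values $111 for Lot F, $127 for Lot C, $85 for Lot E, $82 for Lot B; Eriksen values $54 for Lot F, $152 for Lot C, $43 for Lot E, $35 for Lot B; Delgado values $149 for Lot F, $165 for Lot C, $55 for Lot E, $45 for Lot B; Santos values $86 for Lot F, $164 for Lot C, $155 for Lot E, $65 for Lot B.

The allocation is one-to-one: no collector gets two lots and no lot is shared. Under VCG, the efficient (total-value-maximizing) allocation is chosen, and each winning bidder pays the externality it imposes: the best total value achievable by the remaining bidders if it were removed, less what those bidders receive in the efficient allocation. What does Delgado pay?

Efficient allocation: Tanaka→Lot B ($82), Eriksen→Lot C ($152), Delgado→Lot F ($149), Santos→Lot E ($155); total welfare W = $538.
Delgado receives Lot F at value $149, so the others get W − 149 = $389.
Without Delgado: best allocation of the remaining 3 bidders over all 4 lots is Tanaka→Lot F ($111), Eriksen→Lot C ($152), Santos→Lot E ($155), total $418.
VCG payment = (others' best without Delgado) − (others' welfare with Delgado) = 418 − 389 = $29.

Delgado pays $29.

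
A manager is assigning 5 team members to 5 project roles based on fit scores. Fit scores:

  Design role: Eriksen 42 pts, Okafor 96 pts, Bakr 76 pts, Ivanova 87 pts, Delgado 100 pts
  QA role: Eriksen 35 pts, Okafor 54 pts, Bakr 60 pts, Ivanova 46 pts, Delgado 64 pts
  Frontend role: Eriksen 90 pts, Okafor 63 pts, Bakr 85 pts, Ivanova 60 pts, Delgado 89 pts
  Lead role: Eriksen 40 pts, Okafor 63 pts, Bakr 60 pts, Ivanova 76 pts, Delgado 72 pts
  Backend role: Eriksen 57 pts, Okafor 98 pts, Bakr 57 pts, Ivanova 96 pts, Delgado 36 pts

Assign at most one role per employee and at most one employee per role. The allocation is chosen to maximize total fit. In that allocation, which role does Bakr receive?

This is a one-to-one assignment (maximum-weight bipartite matching).
Optimal: Eriksen→Frontend role (90 pts), Okafor→Backend role (98 pts), Bakr→QA role (60 pts), Ivanova→Lead role (76 pts), Delgado→Design role (100 pts) — total 90+98+60+76+100 = 424 pts.
Row-greedy (each employee in turn takes its best remaining role) gives 404 pts, worse by 20.
Next-best assignment: Eriksen→Frontend role, Okafor→Design role, Bakr→QA role, Ivanova→Backend role, Delgado→Lead role = 414 pts.
Bakr's own top role is Frontend role (85 pts), but forcing Bakr→Frontend role and reassigning the rest optimally gives only 394 pts — worse by 30.

Bakr receives QA role.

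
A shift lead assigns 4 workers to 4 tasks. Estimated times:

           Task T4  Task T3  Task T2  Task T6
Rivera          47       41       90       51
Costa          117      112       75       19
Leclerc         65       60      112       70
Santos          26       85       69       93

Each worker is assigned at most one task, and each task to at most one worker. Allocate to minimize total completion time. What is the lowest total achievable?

This is a one-to-one assignment (minimum-cost bipartite matching).
Optimal: Rivera→Task T3 (41 min), Costa→Task T6 (19 min), Leclerc→Task T4 (65 min), Santos→Task T2 (69 min) — total 41+19+65+69 = 194 min.
Column-greedy (each task in turn goes to its cheapest remaining worker) gives 212 min, worse by 18.
Checked against all permutations: 194 min is optimal.

Minimum total: 194 min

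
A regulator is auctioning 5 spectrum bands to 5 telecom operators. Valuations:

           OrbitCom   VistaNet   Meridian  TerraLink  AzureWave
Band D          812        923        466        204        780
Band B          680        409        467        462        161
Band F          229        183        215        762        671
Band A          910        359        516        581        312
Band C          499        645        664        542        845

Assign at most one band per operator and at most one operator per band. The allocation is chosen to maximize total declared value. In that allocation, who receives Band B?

Meridian receives Band B.

Treat this as an assignment problem: match each operator to one band.
Optimal: OrbitCom→Band A ($910M), VistaNet→Band D ($923M), Meridian→Band B ($467M), TerraLink→Band F ($762M), AzureWave→Band C ($845M) — total 910+923+467+762+845 = $3907M.
Row-greedy (each operator in turn takes its best remaining band) gives $3420M, worse by 487.
Swapping Meridian↔VistaNet (Meridian→Band D $466M, VistaNet→Band B $409M) loses 515.
Meridian's own top band is Band C ($664M), but forcing Meridian→Band C and reassigning the rest optimally gives only $3630M — worse by 277.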